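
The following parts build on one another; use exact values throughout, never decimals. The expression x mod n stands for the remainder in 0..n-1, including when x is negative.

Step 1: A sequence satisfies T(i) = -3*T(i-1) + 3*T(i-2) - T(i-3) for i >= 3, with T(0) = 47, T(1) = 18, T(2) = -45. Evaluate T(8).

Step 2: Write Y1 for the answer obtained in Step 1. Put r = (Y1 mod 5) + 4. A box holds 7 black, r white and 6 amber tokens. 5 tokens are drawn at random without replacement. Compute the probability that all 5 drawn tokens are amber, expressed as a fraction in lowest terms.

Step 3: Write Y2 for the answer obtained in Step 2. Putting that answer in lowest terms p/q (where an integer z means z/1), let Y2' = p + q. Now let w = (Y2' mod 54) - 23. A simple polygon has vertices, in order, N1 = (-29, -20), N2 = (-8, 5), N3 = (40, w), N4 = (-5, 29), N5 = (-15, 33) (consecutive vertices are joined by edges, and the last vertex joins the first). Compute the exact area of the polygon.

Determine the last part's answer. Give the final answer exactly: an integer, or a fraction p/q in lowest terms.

1052

Step 1: T(3) = -3*(-45) + 3*(18) - 1*(47) = 142; iterating: T(3)=142, T(4)=-579, T(5)=2208, T(6)=-8503, T(7)=32712, T(8)=-125853; answer -125853
Step 2: Y1 = -125853; r = 6; total draws C(19,5) = 11628; favorable C(6,5) = 6; P = 1/1938; answer 1/1938
Step 3: Y2 = 1/1938; threaded value p + q = 1939; w = 26; cross terms: (-29*5 - -8*-20)=-305, (-8*26 - 40*5)=-408, (40*29 - -5*26)=1290, (-5*33 - -15*29)=270, (-15*-20 - -29*33)=1257; twice the area = |2104| = 2104; area = 1052; answer 1052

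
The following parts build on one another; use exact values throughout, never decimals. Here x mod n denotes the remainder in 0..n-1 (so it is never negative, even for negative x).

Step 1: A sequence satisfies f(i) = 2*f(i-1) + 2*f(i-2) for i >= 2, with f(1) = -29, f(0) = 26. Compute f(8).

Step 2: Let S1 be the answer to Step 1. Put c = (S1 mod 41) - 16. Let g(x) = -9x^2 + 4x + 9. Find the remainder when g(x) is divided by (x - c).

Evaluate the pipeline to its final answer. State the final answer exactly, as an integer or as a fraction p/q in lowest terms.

Step 1: f(2) = 2*(-29) + 2*(26) = -6; iterating: f(2)=-6, f(3)=-70, f(4)=-152, f(5)=-444, f(6)=-1192, f(7)=-3272, f(8)=-8928; answer -8928
Step 2: S1 = -8928; c = -6; remainder = value at the root: -9*(-6)^2 + 4*(-6)^1 + 9 = (-324) + (-24) + (9) = -339; answer -339

-339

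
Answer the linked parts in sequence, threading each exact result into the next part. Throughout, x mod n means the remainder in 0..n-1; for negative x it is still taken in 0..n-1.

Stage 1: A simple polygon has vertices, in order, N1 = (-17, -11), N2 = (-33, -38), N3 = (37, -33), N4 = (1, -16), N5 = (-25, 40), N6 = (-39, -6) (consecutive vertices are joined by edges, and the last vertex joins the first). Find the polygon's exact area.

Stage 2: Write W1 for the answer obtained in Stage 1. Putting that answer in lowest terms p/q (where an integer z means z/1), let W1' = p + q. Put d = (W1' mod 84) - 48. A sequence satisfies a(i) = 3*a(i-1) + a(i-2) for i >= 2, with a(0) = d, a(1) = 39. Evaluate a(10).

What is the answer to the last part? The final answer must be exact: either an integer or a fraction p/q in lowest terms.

1268573

Stage 1: cross terms: (-17*-38 - -33*-11)=283, (-33*-33 - 37*-38)=2495, (37*-16 - 1*-33)=-559, (1*40 - -25*-16)=-360, (-25*-6 - -39*40)=1710, (-39*-11 - -17*-6)=327; twice the area = |3896| = 3896; area = 1948; answer 1948
Stage 2: W1 = 1948; threaded value p + q = 1949; d = -31; a(2) = 3*(39) + 1*(-31) = 86; iterating: a(2)=86, a(3)=297, a(4)=977, a(5)=3228, a(6)=10661, a(7)=35211, a(8)=116294, a(9)=384093, a(10)=1268573; answer 1268573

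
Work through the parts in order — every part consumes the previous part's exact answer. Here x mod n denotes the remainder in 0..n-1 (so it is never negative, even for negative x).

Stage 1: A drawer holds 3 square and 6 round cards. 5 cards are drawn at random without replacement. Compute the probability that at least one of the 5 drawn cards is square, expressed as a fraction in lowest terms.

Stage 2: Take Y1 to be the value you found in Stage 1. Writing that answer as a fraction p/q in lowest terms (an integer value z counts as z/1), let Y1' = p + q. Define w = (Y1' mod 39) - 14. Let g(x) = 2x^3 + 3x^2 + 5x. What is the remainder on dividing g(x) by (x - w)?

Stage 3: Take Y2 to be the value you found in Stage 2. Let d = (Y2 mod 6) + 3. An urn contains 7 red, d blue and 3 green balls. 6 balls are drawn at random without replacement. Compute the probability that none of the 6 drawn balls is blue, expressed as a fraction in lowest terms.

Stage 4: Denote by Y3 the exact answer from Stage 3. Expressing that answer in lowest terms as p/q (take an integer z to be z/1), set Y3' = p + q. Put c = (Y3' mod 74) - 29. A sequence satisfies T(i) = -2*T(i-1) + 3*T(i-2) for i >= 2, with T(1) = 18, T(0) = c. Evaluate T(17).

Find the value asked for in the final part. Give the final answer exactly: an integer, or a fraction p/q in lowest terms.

Stage 1: total draws C(9,5) = 126; complement C(6,5) = 6; favorable 126 - 6 = 120; P = 20/21; answer 20/21
Stage 2: Y1 = 20/21; threaded value p + q = 41; w = -12; remainder = value at the root: 2*(-12)^3 + 3*(-12)^2 + 5*(-12)^1 = (-3456) + (432) + (-60) = -3084; answer -3084
Stage 3: Y2 = -3084; d = 3; total draws C(13,6) = 1716; favorable C(10,6) = 210; P = 35/286; answer 35/286
Stage 4: Y3 = 35/286; threaded value p + q = 321; c = -4; T(2) = -2*(18) + 3*(-4) = -48; iterating: T(2)=-48, T(3)=150, T(4)=-444, T(5)=1338, T(6)=-4008, T(7)=12030, T(8)=-36084, T(9)=108258, T(10)=-324768, T(11)=974310, T(12)=-2922924, T(13)=8768778, T(14)=-26306328, T(15)=78918990, T(16)=-236756964, T(17)=710270898; answer 710270898

710270898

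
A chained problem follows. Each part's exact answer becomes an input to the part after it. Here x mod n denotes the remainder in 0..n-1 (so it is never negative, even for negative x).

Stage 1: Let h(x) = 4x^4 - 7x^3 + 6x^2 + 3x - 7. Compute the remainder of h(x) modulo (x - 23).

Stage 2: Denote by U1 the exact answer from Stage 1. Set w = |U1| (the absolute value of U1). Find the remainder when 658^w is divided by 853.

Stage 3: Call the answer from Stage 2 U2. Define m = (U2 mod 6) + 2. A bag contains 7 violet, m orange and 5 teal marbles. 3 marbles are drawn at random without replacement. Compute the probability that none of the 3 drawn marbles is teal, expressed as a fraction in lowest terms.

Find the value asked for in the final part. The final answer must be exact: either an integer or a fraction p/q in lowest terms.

Stage 1: remainder = value at the root: 4*(23)^4 - 7*(23)^3 + 6*(23)^2 + 3*(23)^1 - 7 = (1119364) + (-85169) + (3174) + (69) + (-7) = 1037431; answer 1037431
Stage 2: U1 = 1037431; w = 1037431; squarings mod 853: 658^1=658, 658^2=493, 658^4=797, 658^8=577, 658^16=259, 658^32=547, 658^64=659, 658^128=104, 658^256=580, 658^512=318, 658^1024=470, 658^2048=826, 658^4096=729, 658^8192=22, 658^16384=484, 658^32768=534, 658^65536=254, 658^131072=541, 658^262144=102, 658^524288=168; 658^1037431 = 658^1 * 658^2 * 658^4 * 658^16 * 658^32 * 658^64 * 658^1024 * 658^4096 * 658^16384 * 658^32768 * 658^65536 * 658^131072 * 658^262144 * 658^524288 = 296 (mod 853); answer 296
Stage 3: U2 = 296; m = 4; total draws C(16,3) = 560; favorable C(11,3) = 165; P = 33/112; answer 33/112

33/112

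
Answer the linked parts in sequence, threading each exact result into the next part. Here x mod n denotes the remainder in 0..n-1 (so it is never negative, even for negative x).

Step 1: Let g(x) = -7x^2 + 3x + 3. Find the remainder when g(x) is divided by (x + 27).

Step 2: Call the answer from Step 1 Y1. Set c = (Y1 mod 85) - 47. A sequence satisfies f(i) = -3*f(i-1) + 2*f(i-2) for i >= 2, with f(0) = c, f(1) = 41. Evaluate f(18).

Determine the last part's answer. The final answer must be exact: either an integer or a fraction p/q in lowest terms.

Step 1: remainder = value at the root: -7*(-27)^2 + 3*(-27)^1 + 3 = (-5103) + (-81) + (3) = -5181; answer -5181
Step 2: Y1 = -5181; c = -43; f(2) = -3*(41) + 2*(-43) = -209; iterating: f(2)=-209, f(3)=709, f(4)=-2545, f(5)=9053, f(6)=-32249, f(7)=114853, f(8)=-409057, f(9)=1456877, f(10)=-5188745, f(11)=18479989, f(12)=-65817457, f(13)=234412349, f(14)=-834871961, f(15)=2973440581, f(16)=-10590065665, f(17)=37717078157, f(18)=-134331365801; answer -134331365801

-134331365801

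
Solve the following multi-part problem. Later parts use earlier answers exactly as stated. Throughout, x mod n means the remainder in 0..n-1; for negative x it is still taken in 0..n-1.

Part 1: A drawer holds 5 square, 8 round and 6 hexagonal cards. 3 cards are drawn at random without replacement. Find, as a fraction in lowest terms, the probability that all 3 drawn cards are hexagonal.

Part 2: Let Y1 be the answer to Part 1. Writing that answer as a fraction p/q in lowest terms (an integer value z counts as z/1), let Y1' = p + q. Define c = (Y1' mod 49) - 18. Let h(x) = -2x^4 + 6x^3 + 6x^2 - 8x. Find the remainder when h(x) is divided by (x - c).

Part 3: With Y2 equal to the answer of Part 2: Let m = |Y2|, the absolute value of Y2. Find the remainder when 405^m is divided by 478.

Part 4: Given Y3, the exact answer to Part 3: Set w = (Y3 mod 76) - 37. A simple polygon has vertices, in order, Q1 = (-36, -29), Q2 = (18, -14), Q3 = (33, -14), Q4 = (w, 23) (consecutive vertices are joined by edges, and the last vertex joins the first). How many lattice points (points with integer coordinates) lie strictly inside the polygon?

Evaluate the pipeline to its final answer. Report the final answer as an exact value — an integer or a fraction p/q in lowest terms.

1207

Part 1: total draws C(19,3) = 969; favorable C(6,3) = 20; P = 20/969; answer 20/969
Part 2: Y1 = 20/969; threaded value p + q = 989; c = -9; remainder = value at the root: -2*(-9)^4 + 6*(-9)^3 + 6*(-9)^2 - 8*(-9)^1 = (-13122) + (-4374) + (486) + (72) = -16938; answer -16938
Part 3: Y2 = -16938; m = 16938; squarings mod 478: 405^1=405, 405^2=71, 405^4=261, 405^8=245, 405^16=275, 405^32=101, 405^64=163, 405^128=279, 405^256=405, 405^512=71, 405^1024=261, 405^2048=245, 405^4096=275, 405^8192=101, 405^16384=163; 405^16938 = 405^2 * 405^8 * 405^32 * 405^512 * 405^16384 = 367 (mod 478); answer 367
Part 4: Y3 = 367; w = 26; cross terms: (-36*-14 - 18*-29)=1026, (18*-14 - 33*-14)=210, (33*23 - 26*-14)=1123, (26*-29 - -36*23)=74; twice the area = |2433| = 2433; area = 2433/2; boundary points = 3 + 15 + 1 + 2 = 21; strictly interior points = area - boundary/2 + 1 = 1207; answer 1207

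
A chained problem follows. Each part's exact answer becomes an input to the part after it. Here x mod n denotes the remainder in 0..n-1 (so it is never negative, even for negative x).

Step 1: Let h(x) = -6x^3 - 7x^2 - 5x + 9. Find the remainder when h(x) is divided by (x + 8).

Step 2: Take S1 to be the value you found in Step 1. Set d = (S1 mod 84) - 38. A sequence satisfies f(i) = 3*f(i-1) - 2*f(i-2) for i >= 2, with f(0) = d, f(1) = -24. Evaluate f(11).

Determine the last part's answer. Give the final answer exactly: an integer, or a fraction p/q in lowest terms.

-112554

Step 1: remainder = value at the root: -6*(-8)^3 - 7*(-8)^2 - 5*(-8)^1 + 9 = (3072) + (-448) + (40) + (9) = 2673; answer 2673
Step 2: S1 = 2673; d = 31; f(2) = 3*(-24) - 2*(31) = -134; iterating: f(2)=-134, f(3)=-354, f(4)=-794, f(5)=-1674, f(6)=-3434, f(7)=-6954, f(8)=-13994, f(9)=-28074, f(10)=-56234, f(11)=-112554; answer -112554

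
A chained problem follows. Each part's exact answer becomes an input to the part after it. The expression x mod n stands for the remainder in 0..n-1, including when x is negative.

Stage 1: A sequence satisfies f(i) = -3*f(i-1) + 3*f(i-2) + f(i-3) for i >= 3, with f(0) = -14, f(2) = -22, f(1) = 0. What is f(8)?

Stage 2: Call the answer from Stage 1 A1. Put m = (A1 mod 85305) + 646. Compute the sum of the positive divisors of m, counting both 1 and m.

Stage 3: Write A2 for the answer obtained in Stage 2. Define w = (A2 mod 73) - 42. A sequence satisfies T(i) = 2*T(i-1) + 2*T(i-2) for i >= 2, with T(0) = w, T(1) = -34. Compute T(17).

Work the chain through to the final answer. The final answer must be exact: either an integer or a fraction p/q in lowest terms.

Stage 1: f(3) = -3*(-22) + 3*(0) + 1*(-14) = 52; iterating: f(3)=52, f(4)=-222, f(5)=800, f(6)=-3014, f(7)=11220, f(8)=-41902; answer -41902
Stage 2: A1 = -41902; m = 44049; 44049 = 3 * 14683; sigma = (1 + 3) * (1 + 14683) = 4 * 14684 = 58736; answer 58736
Stage 3: A2 = 58736; w = 2; T(2) = 2*(-34) + 2*(2) = -64; iterating: T(2)=-64, T(3)=-196, T(4)=-520, T(5)=-1432, T(6)=-3904, T(7)=-10672, T(8)=-29152, T(9)=-79648, T(10)=-217600, T(11)=-594496, T(12)=-1624192, T(13)=-4437376, T(14)=-12123136, T(15)=-33121024, T(16)=-90488320, T(17)=-247218688; answer -247218688

-247218688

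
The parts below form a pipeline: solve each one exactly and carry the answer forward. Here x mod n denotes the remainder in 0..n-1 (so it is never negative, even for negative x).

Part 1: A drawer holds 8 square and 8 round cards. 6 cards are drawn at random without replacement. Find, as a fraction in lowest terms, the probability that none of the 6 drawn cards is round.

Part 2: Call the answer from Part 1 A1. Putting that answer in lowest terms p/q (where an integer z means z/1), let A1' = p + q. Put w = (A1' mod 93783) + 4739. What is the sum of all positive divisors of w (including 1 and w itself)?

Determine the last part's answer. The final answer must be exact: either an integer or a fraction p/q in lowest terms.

8640

Part 1: total draws C(16,6) = 8008; favorable C(8,6) = 28; P = 1/286; answer 1/286
Part 2: A1 = 1/286; threaded value p + q = 287; w = 5026; 5026 = 2 * 7 * 359; sigma = (1 + 2) * (1 + 7) * (1 + 359) = 3 * 8 * 360 = 8640; answer 8640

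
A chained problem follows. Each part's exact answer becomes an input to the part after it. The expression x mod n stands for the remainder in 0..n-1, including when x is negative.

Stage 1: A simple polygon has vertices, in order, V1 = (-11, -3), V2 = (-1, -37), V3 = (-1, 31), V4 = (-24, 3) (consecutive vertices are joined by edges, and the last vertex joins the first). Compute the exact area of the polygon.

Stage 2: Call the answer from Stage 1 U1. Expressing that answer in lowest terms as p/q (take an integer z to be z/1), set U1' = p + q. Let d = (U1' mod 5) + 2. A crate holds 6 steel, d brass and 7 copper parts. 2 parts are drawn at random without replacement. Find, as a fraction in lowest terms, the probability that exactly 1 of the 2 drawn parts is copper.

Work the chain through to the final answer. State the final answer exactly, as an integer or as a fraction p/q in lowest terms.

35/68

Stage 1: cross terms: (-11*-37 - -1*-3)=404, (-1*31 - -1*-37)=-68, (-1*3 - -24*31)=741, (-24*-3 - -11*3)=105; twice the area = |1182| = 1182; area = 591; answer 591
Stage 2: U1 = 591; threaded value p + q = 592; d = 4; total draws C(17,2) = 136; favorable C(7,1)*C(10,1) = 70; P = 35/68; answer 35/68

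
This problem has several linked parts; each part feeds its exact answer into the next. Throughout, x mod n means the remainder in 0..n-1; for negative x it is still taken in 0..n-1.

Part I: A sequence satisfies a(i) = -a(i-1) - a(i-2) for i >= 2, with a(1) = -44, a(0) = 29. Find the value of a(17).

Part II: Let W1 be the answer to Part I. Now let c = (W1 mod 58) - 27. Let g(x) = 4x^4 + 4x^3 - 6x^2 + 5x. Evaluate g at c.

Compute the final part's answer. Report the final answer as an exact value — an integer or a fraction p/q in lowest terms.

Part I: a(2) = -1*(-44) - 1*(29) = 15; iterating: a(2)=15, a(3)=29, a(4)=-44, a(5)=15, a(6)=29, a(7)=-44, a(8)=15, a(9)=29, a(10)=-44, a(11)=15, a(12)=29, a(13)=-44, a(14)=15, a(15)=29, a(16)=-44, a(17)=15; answer 15
Part II: W1 = 15; c = -12; 4*(-12)^4 + 4*(-12)^3 - 6*(-12)^2 + 5*(-12)^1 = (82944) + (-6912) + (-864) + (-60) = 75108; answer 75108

75108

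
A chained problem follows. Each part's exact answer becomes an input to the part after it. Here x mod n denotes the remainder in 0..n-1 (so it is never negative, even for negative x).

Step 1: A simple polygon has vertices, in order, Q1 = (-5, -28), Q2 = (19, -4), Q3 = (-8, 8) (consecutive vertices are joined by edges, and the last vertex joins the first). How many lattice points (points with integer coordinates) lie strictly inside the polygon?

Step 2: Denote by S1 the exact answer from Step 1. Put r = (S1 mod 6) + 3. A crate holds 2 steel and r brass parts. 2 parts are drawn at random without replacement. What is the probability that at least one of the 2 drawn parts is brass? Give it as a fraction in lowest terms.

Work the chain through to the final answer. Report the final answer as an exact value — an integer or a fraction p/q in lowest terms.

Step 1: cross terms: (-5*-4 - 19*-28)=552, (19*8 - -8*-4)=120, (-8*-28 - -5*8)=264; twice the area = |936| = 936; area = 468; boundary points = 24 + 3 + 3 = 30; strictly interior points = area - boundary/2 + 1 = 454; answer 454
Step 2: S1 = 454; r = 7; total draws C(9,2) = 36; complement C(2,2) = 1; favorable 36 - 1 = 35; P = 35/36; answer 35/36

35/36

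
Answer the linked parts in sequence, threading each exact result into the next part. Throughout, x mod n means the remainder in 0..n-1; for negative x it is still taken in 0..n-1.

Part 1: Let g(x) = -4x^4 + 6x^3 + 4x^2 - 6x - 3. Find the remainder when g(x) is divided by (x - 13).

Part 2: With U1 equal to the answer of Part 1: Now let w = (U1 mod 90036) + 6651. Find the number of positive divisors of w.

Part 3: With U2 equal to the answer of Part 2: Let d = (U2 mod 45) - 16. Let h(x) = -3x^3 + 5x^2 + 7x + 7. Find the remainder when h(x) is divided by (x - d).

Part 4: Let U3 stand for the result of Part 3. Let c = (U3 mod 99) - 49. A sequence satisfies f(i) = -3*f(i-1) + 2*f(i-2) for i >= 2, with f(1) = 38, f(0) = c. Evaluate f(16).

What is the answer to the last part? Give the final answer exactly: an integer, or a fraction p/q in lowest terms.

Part 1: remainder = value at the root: -4*(13)^4 + 6*(13)^3 + 4*(13)^2 - 6*(13)^1 - 3 = (-114244) + (13182) + (676) + (-78) + (-3) = -100467; answer -100467
Part 2: U1 = -100467; w = 86256; 86256 = 2^4 * 3^2 * 599; number of divisors = (4+1) * (2+1) * (1+1) = 30; answer 30
Part 3: U2 = 30; d = 14; remainder = value at the root: -3*(14)^3 + 5*(14)^2 + 7*(14)^1 + 7 = (-8232) + (980) + (98) + (7) = -7147; answer -7147
Part 4: U3 = -7147; c = 31; f(2) = -3*(38) + 2*(31) = -52; iterating: f(2)=-52, f(3)=232, f(4)=-800, f(5)=2864, f(6)=-10192, f(7)=36304, f(8)=-129296, f(9)=460496, f(10)=-1640080, f(11)=5841232, f(12)=-20803856, f(13)=74094032, f(14)=-263889808, f(15)=939857488, f(16)=-3347352080; answer -3347352080

-3347352080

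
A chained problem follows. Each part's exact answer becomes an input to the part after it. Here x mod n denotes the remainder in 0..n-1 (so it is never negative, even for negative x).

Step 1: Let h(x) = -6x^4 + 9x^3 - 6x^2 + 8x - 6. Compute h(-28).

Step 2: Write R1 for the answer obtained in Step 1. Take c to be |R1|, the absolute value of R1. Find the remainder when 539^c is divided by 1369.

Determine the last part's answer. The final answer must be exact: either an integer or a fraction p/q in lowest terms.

Step 1: -6*(-28)^4 + 9*(-28)^3 - 6*(-28)^2 + 8*(-28)^1 - 6 = (-3687936) + (-197568) + (-4704) + (-224) + (-6) = -3890438; answer -3890438
Step 2: R1 = -3890438; c = 3890438; squarings mod 1369: 539^1=539, 539^2=293, 539^4=971, 539^8=969, 539^16=1196, 539^32=1180, 539^64=127, 539^128=1070, 539^256=416, 539^512=562, 539^1024=974, 539^2048=1328, 539^4096=312, 539^8192=145, 539^16384=490, 539^32768=525, 539^65536=456, 539^131072=1217, 539^262144=1200, 539^524288=1181, 539^1048576=1119, 539^2097152=895; 539^3890438 = 539^2 * 539^4 * 539^256 * 539^1024 * 539^2048 * 539^4096 * 539^16384 * 539^65536 * 539^131072 * 539^524288 * 539^1048576 * 539^2097152 = 414 (mod 1369); answer 414

414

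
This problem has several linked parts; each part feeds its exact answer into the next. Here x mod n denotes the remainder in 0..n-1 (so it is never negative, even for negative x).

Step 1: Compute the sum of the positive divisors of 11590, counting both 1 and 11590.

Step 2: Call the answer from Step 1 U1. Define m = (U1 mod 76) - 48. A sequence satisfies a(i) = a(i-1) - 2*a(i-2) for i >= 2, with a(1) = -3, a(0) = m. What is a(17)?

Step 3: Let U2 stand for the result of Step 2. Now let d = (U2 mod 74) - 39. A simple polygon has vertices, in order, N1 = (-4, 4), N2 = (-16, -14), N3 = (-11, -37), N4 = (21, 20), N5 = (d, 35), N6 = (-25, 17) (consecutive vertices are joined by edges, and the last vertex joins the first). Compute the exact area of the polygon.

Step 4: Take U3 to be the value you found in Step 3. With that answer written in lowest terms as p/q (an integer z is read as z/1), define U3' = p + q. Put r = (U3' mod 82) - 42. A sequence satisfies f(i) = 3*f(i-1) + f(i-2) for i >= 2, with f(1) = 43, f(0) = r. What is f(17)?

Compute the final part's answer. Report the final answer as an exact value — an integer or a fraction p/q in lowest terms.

Step 1: 11590 = 2 * 5 * 19 * 61; sigma = (1 + 2) * (1 + 5) * (1 + 19) * (1 + 61) = 3 * 6 * 20 * 62 = 22320; answer 22320
Step 2: U1 = 22320; m = 4; a(2) = 1*(-3) - 2*(4) = -11; iterating: a(2)=-11, a(3)=-5, a(4)=17, a(5)=27, a(6)=-7, a(7)=-61, a(8)=-47, a(9)=75, a(10)=169, a(11)=19, a(12)=-319, a(13)=-357, a(14)=281, a(15)=995, a(16)=433, a(17)=-1557; answer -1557
Step 3: U2 = -1557; d = 32; cross terms: (-4*-14 - -16*4)=120, (-16*-37 - -11*-14)=438, (-11*20 - 21*-37)=557, (21*35 - 32*20)=95, (32*17 - -25*35)=1419, (-25*4 - -4*17)=-32; twice the area = |2597| = 2597; area = 2597/2; answer 2597/2
Step 4: U3 = 2597/2; threaded value p + q = 2599; r = 15; f(2) = 3*(43) + 1*(15) = 144; iterating: f(2)=144, f(3)=475, f(4)=1569, f(5)=5182, f(6)=17115, f(7)=56527, f(8)=186696, f(9)=616615, f(10)=2036541, f(11)=6726238, f(12)=22215255, f(13)=73372003, f(14)=242331264, f(15)=800365795, f(16)=2643428649, f(17)=8730651742; answer 8730651742

8730651742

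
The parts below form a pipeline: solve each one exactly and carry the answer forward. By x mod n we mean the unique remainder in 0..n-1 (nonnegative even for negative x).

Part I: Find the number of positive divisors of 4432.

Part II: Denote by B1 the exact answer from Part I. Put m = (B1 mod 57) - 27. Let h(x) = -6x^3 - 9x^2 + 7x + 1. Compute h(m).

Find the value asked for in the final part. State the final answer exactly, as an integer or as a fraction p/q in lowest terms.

26759

Part I: 4432 = 2^4 * 277; number of divisors = (4+1) * (1+1) = 10; answer 10
Part II: B1 = 10; m = -17; -6*(-17)^3 - 9*(-17)^2 + 7*(-17)^1 + 1 = (29478) + (-2601) + (-119) + (1) = 26759; answer 26759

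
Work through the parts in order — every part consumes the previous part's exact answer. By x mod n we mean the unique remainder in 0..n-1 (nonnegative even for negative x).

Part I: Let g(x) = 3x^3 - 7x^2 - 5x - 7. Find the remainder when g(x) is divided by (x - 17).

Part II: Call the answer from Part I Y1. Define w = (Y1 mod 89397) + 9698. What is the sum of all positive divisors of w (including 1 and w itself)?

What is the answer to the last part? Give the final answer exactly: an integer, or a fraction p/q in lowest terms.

Part I: remainder = value at the root: 3*(17)^3 - 7*(17)^2 - 5*(17)^1 - 7 = (14739) + (-2023) + (-85) + (-7) = 12624; answer 12624
Part II: Y1 = 12624; w = 22322; 22322 = 2 * 11161; sigma = (1 + 2) * (1 + 11161) = 3 * 11162 = 33486; answer 33486

33486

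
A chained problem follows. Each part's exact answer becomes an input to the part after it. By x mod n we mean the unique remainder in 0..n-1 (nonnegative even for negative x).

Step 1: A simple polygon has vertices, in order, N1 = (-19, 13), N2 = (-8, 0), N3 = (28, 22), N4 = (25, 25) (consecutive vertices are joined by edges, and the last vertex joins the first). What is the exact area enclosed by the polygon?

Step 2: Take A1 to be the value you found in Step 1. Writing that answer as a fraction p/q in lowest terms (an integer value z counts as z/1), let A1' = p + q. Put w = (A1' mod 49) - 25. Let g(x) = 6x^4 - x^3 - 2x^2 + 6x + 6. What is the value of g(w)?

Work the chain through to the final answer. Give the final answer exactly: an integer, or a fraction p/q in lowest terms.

Step 1: cross terms: (-19*0 - -8*13)=104, (-8*22 - 28*0)=-176, (28*25 - 25*22)=150, (25*13 - -19*25)=800; twice the area = |878| = 878; area = 439; answer 439
Step 2: A1 = 439; threaded value p + q = 440; w = 23; 6*(23)^4 - 1*(23)^3 - 2*(23)^2 + 6*(23)^1 + 6 = (1679046) + (-12167) + (-1058) + (138) + (6) = 1665965; answer 1665965

1665965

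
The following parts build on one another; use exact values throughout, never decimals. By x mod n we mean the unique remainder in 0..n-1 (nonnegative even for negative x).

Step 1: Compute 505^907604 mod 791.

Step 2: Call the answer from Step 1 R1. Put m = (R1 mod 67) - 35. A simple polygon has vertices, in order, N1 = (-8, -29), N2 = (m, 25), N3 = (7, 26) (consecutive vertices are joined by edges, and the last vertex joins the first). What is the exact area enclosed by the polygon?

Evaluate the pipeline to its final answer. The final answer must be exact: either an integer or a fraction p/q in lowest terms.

75

Step 1: squarings mod 791: 505^1=505, 505^2=323, 505^4=708, 505^8=561, 505^16=694, 505^32=708, 505^64=561, 505^128=694, 505^256=708, 505^512=561, 505^1024=694, 505^2048=708, 505^4096=561, 505^8192=694, 505^16384=708, 505^32768=561, 505^65536=694, 505^131072=708, 505^262144=561, 505^524288=694; 505^907604 = 505^4 * 505^16 * 505^64 * 505^256 * 505^2048 * 505^4096 * 505^16384 * 505^32768 * 505^65536 * 505^262144 * 505^524288 = 106 (mod 791); answer 106
Step 2: R1 = 106; m = 4; cross terms: (-8*25 - 4*-29)=-84, (4*26 - 7*25)=-71, (7*-29 - -8*26)=5; twice the area = |-150| = 150; area = 75; answer 75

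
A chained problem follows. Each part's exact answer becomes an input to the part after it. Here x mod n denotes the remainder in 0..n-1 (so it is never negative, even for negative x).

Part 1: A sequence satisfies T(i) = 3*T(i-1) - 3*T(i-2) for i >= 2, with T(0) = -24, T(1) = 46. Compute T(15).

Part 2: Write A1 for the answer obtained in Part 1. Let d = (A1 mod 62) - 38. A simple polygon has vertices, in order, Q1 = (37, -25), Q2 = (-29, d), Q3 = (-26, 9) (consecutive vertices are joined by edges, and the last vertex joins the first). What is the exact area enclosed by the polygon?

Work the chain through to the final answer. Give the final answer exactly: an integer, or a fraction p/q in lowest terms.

Part 1: T(2) = 3*(46) - 3*(-24) = 210; iterating: T(2)=210, T(3)=492, T(4)=846, T(5)=1062, T(6)=648, T(7)=-1242, T(8)=-5670, T(9)=-13284, T(10)=-22842, T(11)=-28674, T(12)=-17496, T(13)=33534, T(14)=153090, T(15)=358668; answer 358668
Part 2: A1 = 358668; d = 22; cross terms: (37*22 - -29*-25)=89, (-29*9 - -26*22)=311, (-26*-25 - 37*9)=317; twice the area = |717| = 717; area = 717/2; answer 717/2

717/2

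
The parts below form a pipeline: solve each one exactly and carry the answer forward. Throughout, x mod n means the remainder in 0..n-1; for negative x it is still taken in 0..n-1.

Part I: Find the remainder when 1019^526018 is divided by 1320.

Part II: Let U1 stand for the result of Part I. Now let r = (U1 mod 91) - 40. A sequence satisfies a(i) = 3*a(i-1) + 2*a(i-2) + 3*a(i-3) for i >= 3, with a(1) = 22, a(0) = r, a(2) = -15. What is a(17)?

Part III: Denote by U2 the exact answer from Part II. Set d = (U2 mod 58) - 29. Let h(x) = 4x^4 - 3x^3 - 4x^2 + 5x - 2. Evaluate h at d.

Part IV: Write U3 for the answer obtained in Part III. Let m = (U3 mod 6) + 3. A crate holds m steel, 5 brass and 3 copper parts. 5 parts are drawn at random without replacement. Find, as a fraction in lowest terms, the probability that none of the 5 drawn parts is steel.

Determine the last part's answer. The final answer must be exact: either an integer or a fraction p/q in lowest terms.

Part I: squarings mod 1320: 1019^1=1019, 1019^2=841, 1019^4=1081, 1019^8=361, 1019^16=961, 1019^32=841, 1019^64=1081, 1019^128=361, 1019^256=961, 1019^512=841, 1019^1024=1081, 1019^2048=361, 1019^4096=961, 1019^8192=841, 1019^16384=1081, 1019^32768=361, 1019^65536=961, 1019^131072=841, 1019^262144=1081, 1019^524288=361; 1019^526018 = 1019^2 * 1019^64 * 1019^128 * 1019^512 * 1019^1024 * 1019^524288 = 361 (mod 1320); answer 361
Part II: U1 = 361; r = 48; a(3) = 3*(-15) + 2*(22) + 3*(48) = 143; iterating: a(3)=143, a(4)=465, a(5)=1636, a(6)=6267, a(7)=23468, a(8)=87846, a(9)=329275, a(10)=1233921, a(11)=4623851, a(12)=17327220, a(13)=64931125, a(14)=243319368, a(15)=911802014, a(16)=3416838153, a(17)=12804076591; answer 12804076591
Part III: U2 = 12804076591; d = -16; 4*(-16)^4 - 3*(-16)^3 - 4*(-16)^2 + 5*(-16)^1 - 2 = (262144) + (12288) + (-1024) + (-80) + (-2) = 273326; answer 273326
Part IV: U3 = 273326; m = 5; total draws C(13,5) = 1287; favorable C(8,5) = 56; P = 56/1287; answer 56/1287

56/1287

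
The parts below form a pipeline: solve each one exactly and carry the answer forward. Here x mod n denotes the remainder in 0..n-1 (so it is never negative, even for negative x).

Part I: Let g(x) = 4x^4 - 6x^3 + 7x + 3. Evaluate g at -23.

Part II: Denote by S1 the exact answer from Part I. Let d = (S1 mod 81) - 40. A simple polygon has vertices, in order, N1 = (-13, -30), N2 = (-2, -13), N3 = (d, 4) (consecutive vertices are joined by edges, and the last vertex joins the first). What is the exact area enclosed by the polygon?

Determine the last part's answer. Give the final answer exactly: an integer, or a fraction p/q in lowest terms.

Part I: 4*(-23)^4 - 6*(-23)^3 + 7*(-23)^1 + 3 = (1119364) + (73002) + (-161) + (3) = 1192208; answer 1192208
Part II: S1 = 1192208; d = 10; cross terms: (-13*-13 - -2*-30)=109, (-2*4 - 10*-13)=122, (10*-30 - -13*4)=-248; twice the area = |-17| = 17; area = 17/2; answer 17/2

17/2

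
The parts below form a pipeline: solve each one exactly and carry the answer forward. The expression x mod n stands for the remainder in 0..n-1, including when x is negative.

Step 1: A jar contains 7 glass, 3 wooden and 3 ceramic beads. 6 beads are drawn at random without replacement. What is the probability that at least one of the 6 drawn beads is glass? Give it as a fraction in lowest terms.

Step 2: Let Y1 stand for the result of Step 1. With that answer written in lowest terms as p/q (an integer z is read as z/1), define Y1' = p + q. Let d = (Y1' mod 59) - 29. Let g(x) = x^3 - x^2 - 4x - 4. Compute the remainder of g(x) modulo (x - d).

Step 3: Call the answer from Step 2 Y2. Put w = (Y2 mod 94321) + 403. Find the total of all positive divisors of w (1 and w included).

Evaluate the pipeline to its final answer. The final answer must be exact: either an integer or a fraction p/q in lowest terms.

316200

Step 1: total draws C(13,6) = 1716; complement C(6,6) = 1; favorable 1716 - 1 = 1715; P = 1715/1716; answer 1715/1716
Step 2: Y1 = 1715/1716; threaded value p + q = 3431; d = -20; remainder = value at the root: 1*(-20)^3 - 1*(-20)^2 - 4*(-20)^1 - 4 = (-8000) + (-400) + (80) + (-4) = -8324; answer -8324
Step 3: Y2 = -8324; w = 86400; 86400 = 2^7 * 3^3 * 5^2; sigma = (1 + 2 + 4 + 8 + 16 + 32 + 64 + 128) * (1 + 3 + 9 + 27) * (1 + 5 + 25) = 255 * 40 * 31 = 316200; answer 316200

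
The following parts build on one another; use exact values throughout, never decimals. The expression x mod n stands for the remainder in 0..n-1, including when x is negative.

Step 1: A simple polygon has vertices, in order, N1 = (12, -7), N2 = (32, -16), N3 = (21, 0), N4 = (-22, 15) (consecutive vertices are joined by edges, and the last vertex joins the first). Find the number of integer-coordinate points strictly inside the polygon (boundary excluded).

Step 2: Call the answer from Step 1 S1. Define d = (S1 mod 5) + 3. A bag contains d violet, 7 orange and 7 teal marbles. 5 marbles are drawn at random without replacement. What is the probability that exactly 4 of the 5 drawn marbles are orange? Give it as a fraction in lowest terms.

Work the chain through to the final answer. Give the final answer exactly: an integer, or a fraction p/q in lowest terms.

Step 1: cross terms: (12*-16 - 32*-7)=32, (32*0 - 21*-16)=336, (21*15 - -22*0)=315, (-22*-7 - 12*15)=-26; twice the area = |657| = 657; area = 657/2; boundary points = 1 + 1 + 1 + 2 = 5; strictly interior points = area - boundary/2 + 1 = 327; answer 327
Step 2: S1 = 327; d = 5; total draws C(19,5) = 11628; favorable C(7,4)*C(12,1) = 420; P = 35/969; answer 35/969

35/969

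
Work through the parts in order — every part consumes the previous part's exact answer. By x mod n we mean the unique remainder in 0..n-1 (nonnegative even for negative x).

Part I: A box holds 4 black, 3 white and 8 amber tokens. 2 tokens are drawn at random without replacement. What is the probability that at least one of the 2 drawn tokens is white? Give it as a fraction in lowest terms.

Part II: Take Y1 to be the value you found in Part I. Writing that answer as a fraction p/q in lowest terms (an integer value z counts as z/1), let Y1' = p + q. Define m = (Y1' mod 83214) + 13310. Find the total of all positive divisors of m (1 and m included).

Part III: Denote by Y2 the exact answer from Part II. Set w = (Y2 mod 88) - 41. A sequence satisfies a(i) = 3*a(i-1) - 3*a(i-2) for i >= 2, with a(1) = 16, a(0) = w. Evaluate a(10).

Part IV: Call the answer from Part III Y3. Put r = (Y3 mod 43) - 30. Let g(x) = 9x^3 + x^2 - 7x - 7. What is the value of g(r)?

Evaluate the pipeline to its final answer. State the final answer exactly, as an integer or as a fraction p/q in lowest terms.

-2996

Part I: total draws C(15,2) = 105; complement C(12,2) = 66; favorable 105 - 66 = 39; P = 13/35; answer 13/35
Part II: Y1 = 13/35; threaded value p + q = 48; m = 13358; 13358 = 2 * 6679; sigma = (1 + 2) * (1 + 6679) = 3 * 6680 = 20040; answer 20040
Part III: Y2 = 20040; w = 23; a(2) = 3*(16) - 3*(23) = -21; iterating: a(2)=-21, a(3)=-111, a(4)=-270, a(5)=-477, a(6)=-621, a(7)=-432, a(8)=567, a(9)=2997, a(10)=7290; answer 7290
Part IV: Y3 = 7290; r = -7; 9*(-7)^3 + 1*(-7)^2 - 7*(-7)^1 - 7 = (-3087) + (49) + (49) + (-7) = -2996; answer -2996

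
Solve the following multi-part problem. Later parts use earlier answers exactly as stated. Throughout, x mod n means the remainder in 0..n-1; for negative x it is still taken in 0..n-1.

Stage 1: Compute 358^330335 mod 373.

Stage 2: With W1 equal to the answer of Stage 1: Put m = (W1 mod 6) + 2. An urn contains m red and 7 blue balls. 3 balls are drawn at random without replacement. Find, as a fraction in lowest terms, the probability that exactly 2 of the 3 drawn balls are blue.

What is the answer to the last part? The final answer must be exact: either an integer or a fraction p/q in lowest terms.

1/2

Stage 1: squarings mod 373: 358^1=358, 358^2=225, 358^4=270, 358^8=165, 358^16=369, 358^32=16, 358^64=256, 358^128=261, 358^256=235, 358^512=21, 358^1024=68, 358^2048=148, 358^4096=270, 358^8192=165, 358^16384=369, 358^32768=16, 358^65536=256, 358^131072=261, 358^262144=235; 358^330335 = 358^1 * 358^2 * 358^4 * 358^8 * 358^16 * 358^64 * 358^512 * 358^2048 * 358^65536 * 358^262144 = 174 (mod 373); answer 174
Stage 2: W1 = 174; m = 2; total draws C(9,3) = 84; favorable C(7,2)*C(2,1) = 42; P = 1/2; answer 1/2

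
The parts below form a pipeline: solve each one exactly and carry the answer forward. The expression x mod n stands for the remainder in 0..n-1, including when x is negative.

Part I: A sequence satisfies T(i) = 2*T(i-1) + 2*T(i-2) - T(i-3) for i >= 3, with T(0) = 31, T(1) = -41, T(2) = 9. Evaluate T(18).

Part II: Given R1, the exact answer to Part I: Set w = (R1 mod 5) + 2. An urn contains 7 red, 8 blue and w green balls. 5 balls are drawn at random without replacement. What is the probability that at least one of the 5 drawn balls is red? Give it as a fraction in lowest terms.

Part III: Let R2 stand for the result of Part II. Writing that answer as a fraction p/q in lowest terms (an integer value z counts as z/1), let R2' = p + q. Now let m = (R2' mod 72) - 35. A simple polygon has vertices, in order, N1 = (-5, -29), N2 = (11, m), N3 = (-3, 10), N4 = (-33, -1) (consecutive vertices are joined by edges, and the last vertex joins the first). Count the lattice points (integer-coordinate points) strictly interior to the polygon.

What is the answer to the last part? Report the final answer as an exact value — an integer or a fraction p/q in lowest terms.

876

Part I: T(3) = 2*(9) + 2*(-41) - 1*(31) = -95; iterating: T(3)=-95, T(4)=-131, T(5)=-461, T(6)=-1089, T(7)=-2969, T(8)=-7655, T(9)=-20159, T(10)=-52659, T(11)=-137981, T(12)=-361121, T(13)=-945545, T(14)=-2475351, T(15)=-6480671, T(16)=-16966499, T(17)=-44418989, T(18)=-116290305; answer -116290305
Part II: R1 = -116290305; w = 2; total draws C(17,5) = 6188; complement C(10,5) = 252; favorable 6188 - 252 = 5936; P = 212/221; answer 212/221
Part III: R2 = 212/221; threaded value p + q = 433; m = -34; cross terms: (-5*-34 - 11*-29)=489, (11*10 - -3*-34)=8, (-3*-1 - -33*10)=333, (-33*-29 - -5*-1)=952; twice the area = |1782| = 1782; area = 891; boundary points = 1 + 2 + 1 + 28 = 32; strictly interior points = area - boundary/2 + 1 = 876; answer 876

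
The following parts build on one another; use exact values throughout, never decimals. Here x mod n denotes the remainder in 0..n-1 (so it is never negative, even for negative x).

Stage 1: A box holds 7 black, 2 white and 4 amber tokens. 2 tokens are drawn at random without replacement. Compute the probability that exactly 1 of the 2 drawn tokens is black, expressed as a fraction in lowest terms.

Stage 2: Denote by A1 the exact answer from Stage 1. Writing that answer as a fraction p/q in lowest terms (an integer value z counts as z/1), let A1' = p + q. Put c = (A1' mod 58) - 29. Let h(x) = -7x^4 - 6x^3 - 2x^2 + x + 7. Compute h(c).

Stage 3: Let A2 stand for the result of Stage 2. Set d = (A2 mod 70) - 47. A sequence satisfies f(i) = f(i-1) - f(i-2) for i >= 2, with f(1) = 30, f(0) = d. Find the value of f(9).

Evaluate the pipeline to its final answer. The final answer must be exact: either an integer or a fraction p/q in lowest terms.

44

Stage 1: total draws C(13,2) = 78; favorable C(7,1)*C(6,1) = 42; P = 7/13; answer 7/13
Stage 2: A1 = 7/13; threaded value p + q = 20; c = -9; -7*(-9)^4 - 6*(-9)^3 - 2*(-9)^2 + 1*(-9)^1 + 7 = (-45927) + (4374) + (-162) + (-9) + (7) = -41717; answer -41717
Stage 3: A2 = -41717; d = -44; f(2) = 1*(30) - 1*(-44) = 74; iterating: f(2)=74, f(3)=44, f(4)=-30, f(5)=-74, f(6)=-44, f(7)=30, f(8)=74, f(9)=44; answer 44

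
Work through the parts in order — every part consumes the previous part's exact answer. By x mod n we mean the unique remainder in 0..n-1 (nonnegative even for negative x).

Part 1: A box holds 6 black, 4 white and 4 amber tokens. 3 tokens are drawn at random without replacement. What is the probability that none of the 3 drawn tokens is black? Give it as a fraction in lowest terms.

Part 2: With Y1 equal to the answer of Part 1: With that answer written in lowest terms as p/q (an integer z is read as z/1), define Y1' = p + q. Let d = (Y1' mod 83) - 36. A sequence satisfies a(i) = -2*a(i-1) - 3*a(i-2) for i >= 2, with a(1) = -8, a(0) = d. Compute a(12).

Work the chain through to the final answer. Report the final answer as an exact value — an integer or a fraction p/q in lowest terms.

-20249

Part 1: total draws C(14,3) = 364; favorable C(8,3) = 56; P = 2/13; answer 2/13
Part 2: Y1 = 2/13; threaded value p + q = 15; d = -21; a(2) = -2*(-8) - 3*(-21) = 79; iterating: a(2)=79, a(3)=-134, a(4)=31, a(5)=340, a(6)=-773, a(7)=526, a(8)=1267, a(9)=-4112, a(10)=4423, a(11)=3490, a(12)=-20249; answer -20249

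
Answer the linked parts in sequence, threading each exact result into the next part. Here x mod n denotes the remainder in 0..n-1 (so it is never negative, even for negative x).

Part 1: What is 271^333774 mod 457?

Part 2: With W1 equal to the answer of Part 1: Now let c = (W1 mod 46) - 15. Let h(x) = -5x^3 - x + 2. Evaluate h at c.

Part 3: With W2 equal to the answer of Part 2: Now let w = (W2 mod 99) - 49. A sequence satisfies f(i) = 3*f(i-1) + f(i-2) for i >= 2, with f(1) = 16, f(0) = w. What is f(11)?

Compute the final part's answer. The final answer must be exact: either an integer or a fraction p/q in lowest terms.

Part 1: squarings mod 457: 271^1=271, 271^2=321, 271^4=216, 271^8=42, 271^16=393, 271^32=440, 271^64=289, 271^128=347, 271^256=218, 271^512=453, 271^1024=16, 271^2048=256, 271^4096=185, 271^8192=407, 271^16384=215, 271^32768=68, 271^65536=54, 271^131072=174, 271^262144=114; 271^333774 = 271^2 * 271^4 * 271^8 * 271^64 * 271^128 * 271^256 * 271^512 * 271^1024 * 271^4096 * 271^65536 * 271^262144 = 370 (mod 457); answer 370
Part 2: W1 = 370; c = -13; -5*(-13)^3 - 1*(-13)^1 + 2 = (10985) + (13) + (2) = 11000; answer 11000
Part 3: W2 = 11000; w = -38; f(2) = 3*(16) + 1*(-38) = 10; iterating: f(2)=10, f(3)=46, f(4)=148, f(5)=490, f(6)=1618, f(7)=5344, f(8)=17650, f(9)=58294, f(10)=192532, f(11)=635890; answer 635890

635890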